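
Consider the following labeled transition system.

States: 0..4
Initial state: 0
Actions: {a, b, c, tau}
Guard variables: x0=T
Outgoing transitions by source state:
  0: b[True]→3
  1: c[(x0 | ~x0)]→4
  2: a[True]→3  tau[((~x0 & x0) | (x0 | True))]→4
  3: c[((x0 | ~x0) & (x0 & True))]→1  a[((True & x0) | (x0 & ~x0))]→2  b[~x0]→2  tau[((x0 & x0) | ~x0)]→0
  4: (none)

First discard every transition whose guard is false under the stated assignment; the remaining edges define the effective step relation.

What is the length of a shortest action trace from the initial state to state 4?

Answer: 3

Working:
BFS to 4:
  Layer 0: {0}
  Layer 1: {3}
  Layer 2: {1,2}
  Layer 3: {4}
4 enters at depth 3; path b·a·tau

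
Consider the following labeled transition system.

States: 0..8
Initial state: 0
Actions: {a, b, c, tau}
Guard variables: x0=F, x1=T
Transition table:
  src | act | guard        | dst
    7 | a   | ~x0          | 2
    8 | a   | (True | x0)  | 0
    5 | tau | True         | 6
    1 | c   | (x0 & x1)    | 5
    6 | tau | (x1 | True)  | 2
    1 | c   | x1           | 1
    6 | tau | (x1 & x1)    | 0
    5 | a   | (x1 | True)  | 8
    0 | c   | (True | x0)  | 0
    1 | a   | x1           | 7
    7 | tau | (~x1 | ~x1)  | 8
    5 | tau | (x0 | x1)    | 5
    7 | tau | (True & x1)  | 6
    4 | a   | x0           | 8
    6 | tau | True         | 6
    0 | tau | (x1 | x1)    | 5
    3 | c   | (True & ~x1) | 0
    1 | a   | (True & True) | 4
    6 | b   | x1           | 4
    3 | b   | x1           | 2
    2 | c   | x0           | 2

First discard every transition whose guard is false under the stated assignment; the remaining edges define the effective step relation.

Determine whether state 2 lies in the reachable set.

Answer: REACHABLE

Trace:
After dropping false guards: 16 live edges.
Layer 0: {0}
Layer 1: {5}  now seen {0,5}
Layer 2: {6,8}  now seen {0,5,6,8}
Layer 3: {2,4}  now seen {0,2,4,5,6,8}
Reachable = {0,2,4,5,6,8}
Path to 2: tau·tau·tau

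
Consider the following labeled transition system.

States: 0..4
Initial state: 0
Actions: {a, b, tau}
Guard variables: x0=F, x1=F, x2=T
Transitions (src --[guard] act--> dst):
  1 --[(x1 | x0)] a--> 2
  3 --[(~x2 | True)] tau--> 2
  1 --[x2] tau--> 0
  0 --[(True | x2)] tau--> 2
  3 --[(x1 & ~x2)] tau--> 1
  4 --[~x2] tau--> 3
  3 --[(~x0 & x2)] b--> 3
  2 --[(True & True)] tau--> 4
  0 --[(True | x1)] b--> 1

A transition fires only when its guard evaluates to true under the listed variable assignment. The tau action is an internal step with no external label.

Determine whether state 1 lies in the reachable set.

After dropping false guards: 6 live edges.
L0 = {0}
L1 = {1,2}  now seen {0,1,2}
L2 = {4}  now seen {0,1,2,4}
R = {0,1,2,4}
Path to 1: b

Answer: REACHABLE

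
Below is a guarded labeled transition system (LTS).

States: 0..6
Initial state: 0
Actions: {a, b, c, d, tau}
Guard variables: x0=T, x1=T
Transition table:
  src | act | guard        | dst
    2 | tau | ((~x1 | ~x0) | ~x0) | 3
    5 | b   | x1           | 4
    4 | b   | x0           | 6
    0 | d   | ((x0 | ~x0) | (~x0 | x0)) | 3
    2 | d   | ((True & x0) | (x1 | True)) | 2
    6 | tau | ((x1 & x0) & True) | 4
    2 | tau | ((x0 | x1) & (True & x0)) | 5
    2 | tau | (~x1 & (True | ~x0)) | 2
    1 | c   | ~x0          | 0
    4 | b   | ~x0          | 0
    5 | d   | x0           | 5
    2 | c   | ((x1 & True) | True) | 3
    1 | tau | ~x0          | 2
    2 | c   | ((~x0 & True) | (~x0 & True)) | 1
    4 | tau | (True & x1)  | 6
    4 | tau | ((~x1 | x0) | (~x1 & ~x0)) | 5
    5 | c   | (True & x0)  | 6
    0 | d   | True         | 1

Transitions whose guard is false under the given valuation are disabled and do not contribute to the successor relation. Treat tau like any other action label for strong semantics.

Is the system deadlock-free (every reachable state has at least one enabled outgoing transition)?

Answer: DEADLOCK at state 1

Analysis:
Reachable = {0,1,3}
  0: d→1  d→3  [2 out]
  1: ∅  [no exit]
  3: ∅  [no exit]
trace reaching 1: d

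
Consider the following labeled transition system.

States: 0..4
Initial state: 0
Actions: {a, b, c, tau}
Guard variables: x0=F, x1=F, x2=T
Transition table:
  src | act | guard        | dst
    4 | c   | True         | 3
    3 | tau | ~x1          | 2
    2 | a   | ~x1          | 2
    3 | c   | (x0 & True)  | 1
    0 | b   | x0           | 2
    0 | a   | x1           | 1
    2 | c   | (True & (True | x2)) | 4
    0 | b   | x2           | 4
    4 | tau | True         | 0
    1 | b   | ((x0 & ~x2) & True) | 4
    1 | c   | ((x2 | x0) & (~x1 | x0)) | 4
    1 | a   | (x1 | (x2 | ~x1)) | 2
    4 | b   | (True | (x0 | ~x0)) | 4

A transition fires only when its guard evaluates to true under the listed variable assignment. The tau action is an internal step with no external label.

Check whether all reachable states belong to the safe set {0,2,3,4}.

Inv-set: {0,2,3,4}
Reach set: {0,2,3,4}
  0: ✓
  2: ✓
  3: ✓
  4: ✓

Answer: INVARIANT HOLDS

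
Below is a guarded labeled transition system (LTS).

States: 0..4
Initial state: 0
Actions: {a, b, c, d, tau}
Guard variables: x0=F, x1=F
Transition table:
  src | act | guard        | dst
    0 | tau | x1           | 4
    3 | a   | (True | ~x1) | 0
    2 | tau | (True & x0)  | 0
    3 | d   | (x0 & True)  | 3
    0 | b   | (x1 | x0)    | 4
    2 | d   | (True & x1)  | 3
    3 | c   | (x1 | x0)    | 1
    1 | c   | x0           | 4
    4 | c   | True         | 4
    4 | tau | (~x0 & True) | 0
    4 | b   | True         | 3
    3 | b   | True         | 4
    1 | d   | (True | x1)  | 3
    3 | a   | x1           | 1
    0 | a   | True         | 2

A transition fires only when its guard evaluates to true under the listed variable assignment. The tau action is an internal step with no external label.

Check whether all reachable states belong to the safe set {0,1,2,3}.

Safe = {0,1,2,3}
R = {0,2}
  0: ✓
  2: ✓

Answer: INVARIANT HOLDS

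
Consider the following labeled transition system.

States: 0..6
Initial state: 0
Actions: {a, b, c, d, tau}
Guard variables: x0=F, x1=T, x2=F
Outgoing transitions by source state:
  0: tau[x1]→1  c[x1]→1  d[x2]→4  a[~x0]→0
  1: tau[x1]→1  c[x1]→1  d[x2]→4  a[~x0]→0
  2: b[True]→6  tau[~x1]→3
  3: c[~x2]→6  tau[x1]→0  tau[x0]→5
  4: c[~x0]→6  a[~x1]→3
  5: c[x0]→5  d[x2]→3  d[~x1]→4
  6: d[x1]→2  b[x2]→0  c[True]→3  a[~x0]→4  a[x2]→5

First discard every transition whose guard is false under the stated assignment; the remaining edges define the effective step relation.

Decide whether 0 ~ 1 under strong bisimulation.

Answer: BISIMILAR

Analysis:
Compute ~ classes (split until stable):
  P[0] = {{0,1,2,3,4,5,6}}
  P[1] = {{0,1},{2},{3},{4},{5},{6}}
6 equivalence class(es) (converged in 2)
0∈{0,1}, 1∈{0,1}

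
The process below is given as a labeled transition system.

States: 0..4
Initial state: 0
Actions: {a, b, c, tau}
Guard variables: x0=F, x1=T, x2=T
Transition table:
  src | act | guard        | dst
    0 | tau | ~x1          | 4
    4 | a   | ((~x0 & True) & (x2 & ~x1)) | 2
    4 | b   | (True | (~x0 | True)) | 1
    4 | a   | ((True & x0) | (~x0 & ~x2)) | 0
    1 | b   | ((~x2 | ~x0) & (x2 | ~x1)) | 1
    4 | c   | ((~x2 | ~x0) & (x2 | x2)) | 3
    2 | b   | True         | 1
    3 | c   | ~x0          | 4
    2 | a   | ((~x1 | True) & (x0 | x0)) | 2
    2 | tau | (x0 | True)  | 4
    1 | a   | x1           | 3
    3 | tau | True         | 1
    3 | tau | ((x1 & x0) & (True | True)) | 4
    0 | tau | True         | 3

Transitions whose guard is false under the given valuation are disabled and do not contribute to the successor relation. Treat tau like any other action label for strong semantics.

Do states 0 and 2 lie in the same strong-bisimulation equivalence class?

Refine partition for ~:
  π0 = {{0,1,2,3,4}}
  π1 = {{0},{1},{2},{3},{4}}
Fixed point at round 2; 5 class(es).
0∈{0}, 2∈{2}

Answer: NOT BISIMILAR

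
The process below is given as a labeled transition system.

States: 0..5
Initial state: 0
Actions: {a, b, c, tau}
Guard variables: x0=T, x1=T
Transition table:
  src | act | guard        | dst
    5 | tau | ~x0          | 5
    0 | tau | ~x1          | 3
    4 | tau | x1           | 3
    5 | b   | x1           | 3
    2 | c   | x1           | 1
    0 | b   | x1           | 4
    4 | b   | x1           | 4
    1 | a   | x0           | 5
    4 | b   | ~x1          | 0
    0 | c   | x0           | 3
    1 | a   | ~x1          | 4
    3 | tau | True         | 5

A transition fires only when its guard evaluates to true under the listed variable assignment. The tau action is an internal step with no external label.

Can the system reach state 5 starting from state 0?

Guard filter leaves 8 enabled edge(s).
depth 0: {0}
depth 1: {3,4}  total {0,3,4}
depth 2: {5}  total {0,3,4,5}
R = {0,3,4,5}
trace reaching 5: c·tau

Answer: REACHABLE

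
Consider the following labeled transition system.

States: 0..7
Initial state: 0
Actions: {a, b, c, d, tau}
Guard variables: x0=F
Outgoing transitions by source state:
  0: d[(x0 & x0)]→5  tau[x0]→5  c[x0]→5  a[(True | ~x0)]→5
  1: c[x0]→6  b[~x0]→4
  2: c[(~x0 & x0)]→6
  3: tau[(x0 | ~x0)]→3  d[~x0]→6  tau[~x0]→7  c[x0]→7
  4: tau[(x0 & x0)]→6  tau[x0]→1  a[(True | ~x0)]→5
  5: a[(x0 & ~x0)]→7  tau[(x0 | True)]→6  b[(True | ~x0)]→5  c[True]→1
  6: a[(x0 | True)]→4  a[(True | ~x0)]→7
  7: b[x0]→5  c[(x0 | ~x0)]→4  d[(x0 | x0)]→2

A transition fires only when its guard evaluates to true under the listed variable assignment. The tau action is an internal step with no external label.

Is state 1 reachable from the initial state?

Guard filter leaves 12 enabled edge(s).
L0 = {0}
L1 = {5}  total {0,5}
L2 = {1,6}  total {0,1,5,6}
L3 = {4,7}  total {0,1,4,5,6,7}
Reachable = {0,1,4,5,6,7}
trace reaching 1: a·c

Answer: REACHABLE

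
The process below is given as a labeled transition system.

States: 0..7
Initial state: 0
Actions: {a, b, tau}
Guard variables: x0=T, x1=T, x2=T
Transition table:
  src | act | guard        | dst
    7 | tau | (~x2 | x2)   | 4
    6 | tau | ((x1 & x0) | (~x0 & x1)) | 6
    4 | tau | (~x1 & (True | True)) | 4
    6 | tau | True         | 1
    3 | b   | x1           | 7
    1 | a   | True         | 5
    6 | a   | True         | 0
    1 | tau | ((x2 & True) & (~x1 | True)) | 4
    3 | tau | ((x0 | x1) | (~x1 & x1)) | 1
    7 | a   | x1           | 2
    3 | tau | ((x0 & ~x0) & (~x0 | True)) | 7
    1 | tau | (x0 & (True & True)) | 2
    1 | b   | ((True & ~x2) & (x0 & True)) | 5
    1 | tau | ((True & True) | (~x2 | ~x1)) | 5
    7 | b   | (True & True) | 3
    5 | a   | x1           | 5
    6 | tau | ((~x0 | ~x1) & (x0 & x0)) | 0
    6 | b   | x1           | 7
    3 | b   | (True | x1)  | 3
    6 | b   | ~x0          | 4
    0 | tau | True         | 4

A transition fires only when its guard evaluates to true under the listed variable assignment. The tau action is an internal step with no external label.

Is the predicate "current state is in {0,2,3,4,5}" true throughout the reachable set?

Allowed set {0,2,3,4,5}
Reach set: {0,4}
  0: ok
  4: ok

Answer: INVARIANT HOLDS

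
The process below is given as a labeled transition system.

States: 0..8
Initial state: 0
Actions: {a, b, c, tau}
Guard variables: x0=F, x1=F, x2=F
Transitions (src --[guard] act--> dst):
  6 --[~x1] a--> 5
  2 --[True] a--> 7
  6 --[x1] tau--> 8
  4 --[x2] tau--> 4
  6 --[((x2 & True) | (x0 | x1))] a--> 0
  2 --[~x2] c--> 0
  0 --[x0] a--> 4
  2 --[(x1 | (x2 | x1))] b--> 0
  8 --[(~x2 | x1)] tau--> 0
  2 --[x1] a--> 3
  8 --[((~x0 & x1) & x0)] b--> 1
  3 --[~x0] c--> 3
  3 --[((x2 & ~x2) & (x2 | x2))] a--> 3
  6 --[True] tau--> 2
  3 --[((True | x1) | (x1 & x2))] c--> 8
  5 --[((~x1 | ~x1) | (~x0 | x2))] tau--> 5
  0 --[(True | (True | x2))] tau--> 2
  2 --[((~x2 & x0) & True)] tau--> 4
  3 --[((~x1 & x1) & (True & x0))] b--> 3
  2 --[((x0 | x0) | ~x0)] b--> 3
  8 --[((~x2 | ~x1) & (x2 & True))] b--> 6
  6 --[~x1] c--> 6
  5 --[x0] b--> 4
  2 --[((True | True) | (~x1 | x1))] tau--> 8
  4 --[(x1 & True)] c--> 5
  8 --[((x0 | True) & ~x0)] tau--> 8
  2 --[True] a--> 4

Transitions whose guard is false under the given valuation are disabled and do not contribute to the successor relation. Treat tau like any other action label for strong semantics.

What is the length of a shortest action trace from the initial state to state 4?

BFS to 4:
  Layer 0: {0}
  Layer 1: {2}
  Layer 2: {3,4,7,8}
first hit 4 at d=2 via tau·a

Answer: 2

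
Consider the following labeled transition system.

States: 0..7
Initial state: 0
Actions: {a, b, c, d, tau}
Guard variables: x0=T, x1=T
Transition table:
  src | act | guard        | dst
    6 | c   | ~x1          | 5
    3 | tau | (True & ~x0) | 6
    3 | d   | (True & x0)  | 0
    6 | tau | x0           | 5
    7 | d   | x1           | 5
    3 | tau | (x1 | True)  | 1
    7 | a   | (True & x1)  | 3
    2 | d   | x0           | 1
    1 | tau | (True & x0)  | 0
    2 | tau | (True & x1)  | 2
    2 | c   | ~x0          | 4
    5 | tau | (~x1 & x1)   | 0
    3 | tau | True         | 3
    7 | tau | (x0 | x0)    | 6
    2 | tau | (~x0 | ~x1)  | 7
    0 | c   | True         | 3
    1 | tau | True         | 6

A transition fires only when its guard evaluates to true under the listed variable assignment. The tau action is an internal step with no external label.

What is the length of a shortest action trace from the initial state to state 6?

Answer: 3

Analysis:
Breadth-first toward 6:
  Layer 0: {0}
  Layer 1: {3}
  Layer 2: {1}
  Layer 3: {6}
first hit 6 at d=3 via c·tau·tau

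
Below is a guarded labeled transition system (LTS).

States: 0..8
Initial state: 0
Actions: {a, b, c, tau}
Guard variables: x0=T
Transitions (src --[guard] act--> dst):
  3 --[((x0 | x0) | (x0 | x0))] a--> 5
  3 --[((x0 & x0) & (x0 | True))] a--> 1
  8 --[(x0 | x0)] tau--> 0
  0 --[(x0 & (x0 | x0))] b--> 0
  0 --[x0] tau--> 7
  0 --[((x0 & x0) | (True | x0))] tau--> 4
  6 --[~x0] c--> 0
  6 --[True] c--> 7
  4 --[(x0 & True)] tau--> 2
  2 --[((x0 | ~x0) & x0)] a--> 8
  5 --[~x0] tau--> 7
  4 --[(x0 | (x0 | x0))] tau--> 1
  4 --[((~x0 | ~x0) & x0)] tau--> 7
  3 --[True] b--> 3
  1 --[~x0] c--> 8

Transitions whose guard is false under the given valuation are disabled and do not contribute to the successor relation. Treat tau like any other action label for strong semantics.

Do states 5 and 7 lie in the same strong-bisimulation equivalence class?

Compute ~ classes (split until stable):
  P[0] = {{0,1,2,3,4,5,6,7,8}}
  P[1] = {{0},{1,5,7},{2},{3},{4,8},{6}}
  P[2] = {{0},{1,5,7},{2},{3},{4},{6},{8}}
7 equivalence class(es) (converged in 3)
class of 5: {1,5,7}; class of 7: {1,5,7}

Answer: BISIMILAR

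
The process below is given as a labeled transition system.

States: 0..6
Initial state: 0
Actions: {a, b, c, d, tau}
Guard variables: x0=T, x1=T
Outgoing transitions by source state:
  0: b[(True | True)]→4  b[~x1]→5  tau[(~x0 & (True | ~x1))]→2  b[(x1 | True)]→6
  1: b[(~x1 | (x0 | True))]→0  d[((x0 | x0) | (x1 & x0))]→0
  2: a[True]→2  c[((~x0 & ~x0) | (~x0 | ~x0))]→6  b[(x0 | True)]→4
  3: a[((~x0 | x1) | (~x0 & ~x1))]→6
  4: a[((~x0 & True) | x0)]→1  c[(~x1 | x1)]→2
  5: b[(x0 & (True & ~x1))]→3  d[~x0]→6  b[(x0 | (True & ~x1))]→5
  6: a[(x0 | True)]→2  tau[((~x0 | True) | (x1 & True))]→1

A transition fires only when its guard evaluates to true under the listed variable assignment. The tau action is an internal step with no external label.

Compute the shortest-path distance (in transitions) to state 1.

Answer: 2

Working:
Layered search for 1:
  depth 0: {0}
  depth 1: {4,6}
  depth 2: {1,2}
1 enters at depth 2; path b·a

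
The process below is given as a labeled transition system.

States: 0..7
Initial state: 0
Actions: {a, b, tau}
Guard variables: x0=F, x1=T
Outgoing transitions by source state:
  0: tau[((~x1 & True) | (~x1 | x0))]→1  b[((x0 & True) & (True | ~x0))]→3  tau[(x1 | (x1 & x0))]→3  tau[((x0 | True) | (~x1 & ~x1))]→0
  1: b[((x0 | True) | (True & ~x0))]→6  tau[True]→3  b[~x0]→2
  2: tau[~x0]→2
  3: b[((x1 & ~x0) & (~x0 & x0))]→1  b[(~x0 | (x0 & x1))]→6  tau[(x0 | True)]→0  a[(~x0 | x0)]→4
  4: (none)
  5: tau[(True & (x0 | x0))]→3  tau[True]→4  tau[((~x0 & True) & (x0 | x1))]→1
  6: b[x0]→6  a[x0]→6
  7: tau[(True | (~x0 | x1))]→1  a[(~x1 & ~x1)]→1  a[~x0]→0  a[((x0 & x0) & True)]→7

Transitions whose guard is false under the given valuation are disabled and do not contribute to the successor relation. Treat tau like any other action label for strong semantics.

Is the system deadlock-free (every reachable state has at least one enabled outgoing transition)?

Reach set: {0,3,4,6}
  0: tau→0  tau→3  [2 out]
  3: a→4  b→6  tau→0  [3 out]
  4: ∅  [no exit]
  6: ∅  [no exit]
witness 4: tau·a

Answer: DEADLOCK at state 4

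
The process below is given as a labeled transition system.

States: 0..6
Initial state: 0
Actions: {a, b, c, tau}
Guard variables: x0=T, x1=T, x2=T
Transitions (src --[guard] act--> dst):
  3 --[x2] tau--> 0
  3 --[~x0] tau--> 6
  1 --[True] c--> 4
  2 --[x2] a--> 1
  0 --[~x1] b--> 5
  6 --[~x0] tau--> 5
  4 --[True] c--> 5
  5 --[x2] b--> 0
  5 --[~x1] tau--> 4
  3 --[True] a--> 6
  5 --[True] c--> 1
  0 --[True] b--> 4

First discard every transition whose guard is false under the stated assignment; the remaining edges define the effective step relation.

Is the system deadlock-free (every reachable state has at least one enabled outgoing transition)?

Answer: DEADLOCK-FREE

Trace:
Reachable = {0,1,4,5}
  0: b→4  [1 out]
  1: c→4  [1 out]
  4: c→5  [1 out]
  5: b→0  c→1  [2 out]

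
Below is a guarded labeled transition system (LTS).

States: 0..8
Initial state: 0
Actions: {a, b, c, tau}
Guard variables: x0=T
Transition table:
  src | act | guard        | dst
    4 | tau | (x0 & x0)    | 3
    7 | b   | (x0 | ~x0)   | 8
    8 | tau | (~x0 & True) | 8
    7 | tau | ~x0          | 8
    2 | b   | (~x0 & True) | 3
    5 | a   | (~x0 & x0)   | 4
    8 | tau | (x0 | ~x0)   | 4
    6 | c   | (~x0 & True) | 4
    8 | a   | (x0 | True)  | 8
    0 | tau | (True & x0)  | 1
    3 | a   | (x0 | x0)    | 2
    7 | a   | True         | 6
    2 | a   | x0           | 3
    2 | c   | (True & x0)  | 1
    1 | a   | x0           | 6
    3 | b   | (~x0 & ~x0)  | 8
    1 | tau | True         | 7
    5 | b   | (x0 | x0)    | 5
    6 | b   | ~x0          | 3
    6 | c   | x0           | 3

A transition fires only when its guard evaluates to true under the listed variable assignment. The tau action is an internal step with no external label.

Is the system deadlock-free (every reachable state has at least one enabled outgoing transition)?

Answer: DEADLOCK-FREE

Working:
Reachable = {0,1,2,3,4,6,7,8}
  0: tau→1  [deg 1]
  1: a→6  tau→7  [deg 2]
  2: a→3  c→1  [deg 2]
  3: a→2  [deg 1]
  4: tau→3  [deg 1]
  6: c→3  [deg 1]
  7: a→6  b→8  [deg 2]
  8: a→8  tau→4  [deg 2]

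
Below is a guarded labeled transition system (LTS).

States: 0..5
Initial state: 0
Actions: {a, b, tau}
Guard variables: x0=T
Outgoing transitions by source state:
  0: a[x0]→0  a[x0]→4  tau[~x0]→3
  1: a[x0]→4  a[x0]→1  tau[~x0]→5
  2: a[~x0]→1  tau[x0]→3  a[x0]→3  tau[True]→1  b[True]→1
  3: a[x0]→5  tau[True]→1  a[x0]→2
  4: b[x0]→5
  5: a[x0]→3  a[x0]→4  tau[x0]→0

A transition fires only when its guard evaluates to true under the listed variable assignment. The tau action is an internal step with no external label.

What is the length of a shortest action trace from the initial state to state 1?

Breadth-first toward 1:
  L0 = {0}
  L1 = {4}
  L2 = {5}
  L3 = {3}
  L4 = {1,2}
1 enters at depth 4; path a·b·a·tau

Answer: 4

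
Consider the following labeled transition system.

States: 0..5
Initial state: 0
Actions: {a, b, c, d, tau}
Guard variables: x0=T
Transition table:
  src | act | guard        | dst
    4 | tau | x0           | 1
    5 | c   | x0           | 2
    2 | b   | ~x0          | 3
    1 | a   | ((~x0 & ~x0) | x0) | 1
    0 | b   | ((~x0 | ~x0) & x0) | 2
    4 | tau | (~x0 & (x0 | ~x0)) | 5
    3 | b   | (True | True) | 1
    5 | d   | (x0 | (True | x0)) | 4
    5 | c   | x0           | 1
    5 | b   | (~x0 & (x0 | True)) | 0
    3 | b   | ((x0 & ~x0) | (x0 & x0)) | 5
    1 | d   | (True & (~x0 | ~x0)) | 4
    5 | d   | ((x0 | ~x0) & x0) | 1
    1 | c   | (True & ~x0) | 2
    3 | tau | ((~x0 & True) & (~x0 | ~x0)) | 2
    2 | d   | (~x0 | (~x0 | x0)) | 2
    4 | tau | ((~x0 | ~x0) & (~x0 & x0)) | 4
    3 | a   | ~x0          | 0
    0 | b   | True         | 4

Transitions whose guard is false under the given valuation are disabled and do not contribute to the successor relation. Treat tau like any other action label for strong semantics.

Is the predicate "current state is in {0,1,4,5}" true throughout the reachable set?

Allowed set {0,1,4,5}
Reach set: {0,1,4}
  0: safe
  1: safe
  4: safe

Answer: INVARIANT HOLDS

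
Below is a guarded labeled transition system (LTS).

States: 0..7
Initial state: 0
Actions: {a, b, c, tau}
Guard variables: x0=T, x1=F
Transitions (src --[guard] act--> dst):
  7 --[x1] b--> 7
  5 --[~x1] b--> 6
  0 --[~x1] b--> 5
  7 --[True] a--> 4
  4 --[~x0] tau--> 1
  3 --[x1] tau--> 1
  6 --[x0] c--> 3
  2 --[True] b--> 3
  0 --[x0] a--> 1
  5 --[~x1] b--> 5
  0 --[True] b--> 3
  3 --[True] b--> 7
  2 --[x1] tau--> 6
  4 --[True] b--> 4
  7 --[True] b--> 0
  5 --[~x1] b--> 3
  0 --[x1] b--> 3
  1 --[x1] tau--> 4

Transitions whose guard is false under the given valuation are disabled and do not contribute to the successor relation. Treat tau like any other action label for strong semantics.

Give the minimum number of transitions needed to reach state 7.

Layered search for 7:
  depth 0: {0}
  depth 1: {1,3,5}
  depth 2: {6,7}
first hit 7 at d=2 via b·b

Answer: 2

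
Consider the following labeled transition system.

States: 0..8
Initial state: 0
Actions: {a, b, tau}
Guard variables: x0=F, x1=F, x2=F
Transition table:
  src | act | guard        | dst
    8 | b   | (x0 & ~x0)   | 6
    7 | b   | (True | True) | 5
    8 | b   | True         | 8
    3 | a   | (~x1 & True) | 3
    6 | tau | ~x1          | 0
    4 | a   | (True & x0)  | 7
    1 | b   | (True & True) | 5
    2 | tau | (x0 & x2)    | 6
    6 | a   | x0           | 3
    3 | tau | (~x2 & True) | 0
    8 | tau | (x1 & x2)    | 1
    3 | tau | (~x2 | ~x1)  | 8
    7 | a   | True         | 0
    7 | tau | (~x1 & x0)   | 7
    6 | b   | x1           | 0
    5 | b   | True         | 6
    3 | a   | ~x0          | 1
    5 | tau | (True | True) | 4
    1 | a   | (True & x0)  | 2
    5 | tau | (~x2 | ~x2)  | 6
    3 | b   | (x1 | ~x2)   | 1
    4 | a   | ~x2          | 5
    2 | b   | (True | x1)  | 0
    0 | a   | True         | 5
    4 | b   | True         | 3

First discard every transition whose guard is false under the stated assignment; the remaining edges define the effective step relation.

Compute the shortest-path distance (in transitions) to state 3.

Answer: 3

Analysis:
BFS to 3:
  depth 0: {0}
  depth 1: {5}
  depth 2: {4,6}
  depth 3: {3}
3 enters at depth 3; path a·tau·b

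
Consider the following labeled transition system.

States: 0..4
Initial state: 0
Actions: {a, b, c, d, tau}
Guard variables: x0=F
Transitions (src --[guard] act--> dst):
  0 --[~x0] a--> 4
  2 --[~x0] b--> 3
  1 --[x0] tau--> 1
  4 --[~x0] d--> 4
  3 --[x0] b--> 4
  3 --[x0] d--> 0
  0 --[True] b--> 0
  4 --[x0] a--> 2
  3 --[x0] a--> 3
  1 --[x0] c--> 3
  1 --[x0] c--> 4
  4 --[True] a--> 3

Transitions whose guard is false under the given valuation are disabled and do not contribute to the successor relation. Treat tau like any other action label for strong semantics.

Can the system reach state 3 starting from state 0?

Guard filter leaves 5 enabled edge(s).
L0 = {0}
L1 = {4}  cumulative {0,4}
L2 = {3}  cumulative {0,3,4}
Reachable = {0,3,4}
Path to 3: a·a

Answer: REACHABLE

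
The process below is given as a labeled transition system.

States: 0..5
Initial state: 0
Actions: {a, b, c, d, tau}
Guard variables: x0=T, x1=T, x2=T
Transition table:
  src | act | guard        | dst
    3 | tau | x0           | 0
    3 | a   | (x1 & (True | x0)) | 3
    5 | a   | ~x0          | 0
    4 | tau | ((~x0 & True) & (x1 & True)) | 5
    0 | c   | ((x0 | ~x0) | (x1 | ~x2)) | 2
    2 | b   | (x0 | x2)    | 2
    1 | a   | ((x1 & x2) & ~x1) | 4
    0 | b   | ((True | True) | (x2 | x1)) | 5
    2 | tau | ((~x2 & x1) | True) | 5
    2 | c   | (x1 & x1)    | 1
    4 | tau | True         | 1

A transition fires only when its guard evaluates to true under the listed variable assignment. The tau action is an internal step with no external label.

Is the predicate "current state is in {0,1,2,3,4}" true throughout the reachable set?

Inv-set: {0,1,2,3,4}
Reachable = {0,1,2,5}
  0: safe
  1: safe
  2: safe
  5: ✗ unsafe
witness against invariant: b → 5

Answer: INVARIANT VIOLATED at state 5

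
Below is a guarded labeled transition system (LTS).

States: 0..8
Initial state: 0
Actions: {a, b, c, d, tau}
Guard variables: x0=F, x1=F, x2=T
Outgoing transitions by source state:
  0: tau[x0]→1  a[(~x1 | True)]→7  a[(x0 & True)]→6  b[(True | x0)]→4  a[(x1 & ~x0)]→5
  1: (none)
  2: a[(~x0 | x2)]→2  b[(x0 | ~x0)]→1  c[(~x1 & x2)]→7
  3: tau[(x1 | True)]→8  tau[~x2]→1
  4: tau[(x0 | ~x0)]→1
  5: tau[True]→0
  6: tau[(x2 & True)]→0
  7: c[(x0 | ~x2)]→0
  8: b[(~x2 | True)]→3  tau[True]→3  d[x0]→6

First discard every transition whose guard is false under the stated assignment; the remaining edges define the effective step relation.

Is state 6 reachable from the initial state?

After dropping false guards: 11 live edges.
L0 = {0}
L1 = {4,7}  cumulative {0,4,7}
L2 = {1}  cumulative {0,1,4,7}
R = {0,1,4,7}

Answer: UNREACHABLE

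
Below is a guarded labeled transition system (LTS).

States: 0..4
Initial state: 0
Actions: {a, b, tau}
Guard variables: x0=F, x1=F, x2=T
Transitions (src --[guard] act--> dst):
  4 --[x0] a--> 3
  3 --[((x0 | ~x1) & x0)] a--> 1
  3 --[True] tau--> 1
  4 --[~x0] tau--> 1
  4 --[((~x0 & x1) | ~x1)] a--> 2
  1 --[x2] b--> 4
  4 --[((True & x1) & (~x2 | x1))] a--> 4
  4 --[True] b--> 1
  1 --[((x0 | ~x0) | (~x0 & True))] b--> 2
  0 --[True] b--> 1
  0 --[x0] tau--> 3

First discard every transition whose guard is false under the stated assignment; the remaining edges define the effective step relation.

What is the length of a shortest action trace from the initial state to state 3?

Answer: UNREACHABLE

Working:
BFS to 3:
  Layer 0: {0}
  Layer 1: {1}
  Layer 2: {2,4}
3 never appears.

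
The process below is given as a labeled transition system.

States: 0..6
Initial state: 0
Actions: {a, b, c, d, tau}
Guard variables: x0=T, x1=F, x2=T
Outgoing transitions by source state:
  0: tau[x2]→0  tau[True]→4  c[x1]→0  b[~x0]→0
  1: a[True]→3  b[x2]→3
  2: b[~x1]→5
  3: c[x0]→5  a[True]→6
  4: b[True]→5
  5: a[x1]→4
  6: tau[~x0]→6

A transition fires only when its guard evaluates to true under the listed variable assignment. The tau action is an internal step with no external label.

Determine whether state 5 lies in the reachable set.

Answer: REACHABLE

Trace:
Guard filter leaves 8 enabled edge(s).
Layer 0: {0}
Layer 1: {4}  total {0,4}
Layer 2: {5}  total {0,4,5}
R = {0,4,5}
witness 5: tau·b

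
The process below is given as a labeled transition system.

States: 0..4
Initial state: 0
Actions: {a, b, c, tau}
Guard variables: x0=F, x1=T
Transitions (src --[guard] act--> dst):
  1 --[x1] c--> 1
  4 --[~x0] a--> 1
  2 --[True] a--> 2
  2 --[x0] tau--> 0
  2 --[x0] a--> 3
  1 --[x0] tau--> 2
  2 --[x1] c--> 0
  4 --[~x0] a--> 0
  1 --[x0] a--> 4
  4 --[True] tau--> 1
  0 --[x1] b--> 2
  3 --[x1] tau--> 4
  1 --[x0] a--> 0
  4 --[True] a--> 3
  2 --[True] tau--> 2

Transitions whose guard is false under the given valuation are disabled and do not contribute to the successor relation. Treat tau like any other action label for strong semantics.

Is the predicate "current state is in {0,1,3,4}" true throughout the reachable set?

Safe = {0,1,3,4}
Reachable = {0,2}
  0: ok
  2: ✗ unsafe
witness against invariant: b → 2

Answer: INVARIANT VIOLATED at state 2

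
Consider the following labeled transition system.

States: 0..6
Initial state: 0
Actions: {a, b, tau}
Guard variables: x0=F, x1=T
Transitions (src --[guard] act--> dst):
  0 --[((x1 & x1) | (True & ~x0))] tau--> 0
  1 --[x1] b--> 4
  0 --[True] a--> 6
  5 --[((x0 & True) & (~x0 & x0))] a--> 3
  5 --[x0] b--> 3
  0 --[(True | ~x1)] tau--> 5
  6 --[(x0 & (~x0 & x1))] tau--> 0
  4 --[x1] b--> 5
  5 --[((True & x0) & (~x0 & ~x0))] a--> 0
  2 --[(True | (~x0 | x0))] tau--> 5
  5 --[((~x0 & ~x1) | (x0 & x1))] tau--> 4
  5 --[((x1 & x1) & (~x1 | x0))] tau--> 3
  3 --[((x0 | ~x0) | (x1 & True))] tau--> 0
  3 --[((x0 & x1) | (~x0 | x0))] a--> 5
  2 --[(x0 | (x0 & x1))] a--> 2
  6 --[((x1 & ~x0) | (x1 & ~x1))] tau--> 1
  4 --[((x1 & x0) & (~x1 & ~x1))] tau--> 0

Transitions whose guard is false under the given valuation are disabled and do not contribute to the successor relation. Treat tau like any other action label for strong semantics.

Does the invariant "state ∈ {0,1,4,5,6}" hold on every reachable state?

Inv-set: {0,1,4,5,6}
R = {0,1,4,5,6}
  0: ok
  1: ok
  4: ok
  5: ok
  6: ok

Answer: INVARIANT HOLDS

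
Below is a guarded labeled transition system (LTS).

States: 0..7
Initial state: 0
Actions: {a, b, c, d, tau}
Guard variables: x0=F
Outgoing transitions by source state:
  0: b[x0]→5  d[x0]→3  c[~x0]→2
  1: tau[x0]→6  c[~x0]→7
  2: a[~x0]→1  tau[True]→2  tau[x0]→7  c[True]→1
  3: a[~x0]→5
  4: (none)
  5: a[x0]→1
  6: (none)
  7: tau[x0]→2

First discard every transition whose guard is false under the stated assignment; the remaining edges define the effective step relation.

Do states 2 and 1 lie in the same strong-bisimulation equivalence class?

Answer: NOT BISIMILAR

Working:
Bisimulation quotient by refinement:
  P[0] = {{0,1,2,3,4,5,6,7}}
  P[1] = {{0,1},{2},{3},{4,5,6,7}}
  P[2] = {{0},{1},{2},{3},{4,5,6,7}}
stable after 3 split(s): 5 block(s)
[2]={2}  [1]={1}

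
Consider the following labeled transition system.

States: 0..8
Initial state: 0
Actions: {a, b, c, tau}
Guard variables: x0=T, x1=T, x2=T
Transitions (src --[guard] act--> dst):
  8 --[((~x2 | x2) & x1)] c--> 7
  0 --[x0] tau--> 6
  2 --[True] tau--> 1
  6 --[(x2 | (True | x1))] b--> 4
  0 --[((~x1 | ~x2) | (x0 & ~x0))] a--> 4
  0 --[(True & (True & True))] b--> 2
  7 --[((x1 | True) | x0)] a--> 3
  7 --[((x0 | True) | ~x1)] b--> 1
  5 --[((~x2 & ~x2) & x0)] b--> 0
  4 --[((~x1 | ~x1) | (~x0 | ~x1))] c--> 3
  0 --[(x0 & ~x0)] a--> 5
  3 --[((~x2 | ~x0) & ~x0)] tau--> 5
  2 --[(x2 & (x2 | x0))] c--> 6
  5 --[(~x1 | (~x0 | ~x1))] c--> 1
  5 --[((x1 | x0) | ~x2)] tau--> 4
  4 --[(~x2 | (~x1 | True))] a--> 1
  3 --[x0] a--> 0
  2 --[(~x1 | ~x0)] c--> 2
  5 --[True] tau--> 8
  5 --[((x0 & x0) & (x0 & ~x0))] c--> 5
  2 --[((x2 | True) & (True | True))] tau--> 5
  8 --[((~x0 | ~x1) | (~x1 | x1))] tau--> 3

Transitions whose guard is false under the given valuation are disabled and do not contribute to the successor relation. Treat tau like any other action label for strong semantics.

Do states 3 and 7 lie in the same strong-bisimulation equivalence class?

Compute ~ classes (split until stable):
  π0 = {{0,1,2,3,4,5,6,7,8}}
  π1 = {{0},{1},{2,8},{3,4},{5},{6},{7}}
  π2 = {{0},{1},{2},{3},{4},{5},{6},{7},{8}}
Fixed point at round 3; 9 class(es).
class of 3: {3}; class of 7: {7}

Answer: NOT BISIMILAR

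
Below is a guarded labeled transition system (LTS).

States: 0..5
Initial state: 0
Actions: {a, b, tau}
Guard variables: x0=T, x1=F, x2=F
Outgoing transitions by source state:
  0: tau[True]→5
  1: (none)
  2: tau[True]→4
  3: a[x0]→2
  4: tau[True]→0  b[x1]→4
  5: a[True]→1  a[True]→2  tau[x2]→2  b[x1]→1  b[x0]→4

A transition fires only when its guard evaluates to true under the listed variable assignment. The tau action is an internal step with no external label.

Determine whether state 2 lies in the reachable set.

After dropping false guards: 7 live edges.
depth 0: {0}
depth 1: {5}  now seen {0,5}
depth 2: {1,2,4}  now seen {0,1,2,4,5}
R = {0,1,2,4,5}
witness 2: tau·a

Answer: REACHABLE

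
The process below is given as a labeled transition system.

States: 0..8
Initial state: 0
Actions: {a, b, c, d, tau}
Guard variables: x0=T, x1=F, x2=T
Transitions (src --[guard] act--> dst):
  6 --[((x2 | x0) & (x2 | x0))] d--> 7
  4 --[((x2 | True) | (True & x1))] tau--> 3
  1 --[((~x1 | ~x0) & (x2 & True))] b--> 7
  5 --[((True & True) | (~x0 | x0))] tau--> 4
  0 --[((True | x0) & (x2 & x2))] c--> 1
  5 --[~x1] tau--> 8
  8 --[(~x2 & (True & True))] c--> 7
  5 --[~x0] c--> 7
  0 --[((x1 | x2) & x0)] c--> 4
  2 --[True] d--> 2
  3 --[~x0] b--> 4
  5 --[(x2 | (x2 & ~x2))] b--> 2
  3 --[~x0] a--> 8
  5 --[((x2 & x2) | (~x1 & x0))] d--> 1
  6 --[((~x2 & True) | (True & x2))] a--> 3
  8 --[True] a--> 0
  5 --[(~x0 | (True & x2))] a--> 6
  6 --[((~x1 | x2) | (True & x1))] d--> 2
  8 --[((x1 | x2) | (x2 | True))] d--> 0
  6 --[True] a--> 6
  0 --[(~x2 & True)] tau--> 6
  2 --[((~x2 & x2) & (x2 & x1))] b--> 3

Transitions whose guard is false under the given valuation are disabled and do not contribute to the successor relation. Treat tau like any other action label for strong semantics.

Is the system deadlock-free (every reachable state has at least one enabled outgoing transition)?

Answer: DEADLOCK at state 3

Analysis:
R = {0,1,3,4,7}
  0: c→1  c→4  [2 exit(s)]
  1: b→7  [1 exit(s)]
  3: ∅  [STUCK]
  4: tau→3  [1 exit(s)]
  7: ∅  [STUCK]
witness 3: c·tau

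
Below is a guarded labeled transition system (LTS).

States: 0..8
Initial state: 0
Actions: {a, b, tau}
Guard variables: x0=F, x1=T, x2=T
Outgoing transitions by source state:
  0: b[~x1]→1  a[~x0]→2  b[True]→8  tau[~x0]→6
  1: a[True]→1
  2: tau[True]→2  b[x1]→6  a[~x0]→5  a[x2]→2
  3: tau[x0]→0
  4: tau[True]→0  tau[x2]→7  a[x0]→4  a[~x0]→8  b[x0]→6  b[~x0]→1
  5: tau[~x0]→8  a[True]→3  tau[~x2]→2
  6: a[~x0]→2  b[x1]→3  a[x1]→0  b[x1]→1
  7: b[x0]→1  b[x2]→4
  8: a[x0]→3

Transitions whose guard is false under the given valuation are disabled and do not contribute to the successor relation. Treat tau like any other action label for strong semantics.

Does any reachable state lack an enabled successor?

Answer: DEADLOCK at state 3

Working:
Reachable = {0,1,2,3,5,6,8}
  0: a→2  b→8  tau→6  [3 exit(s)]
  1: a→1  [1 exit(s)]
  2: a→2  a→5  b→6  tau→2  [4 exit(s)]
  3: ∅  [deadlock]
  5: a→3  tau→8  [2 exit(s)]
  6: a→0  a→2  b→1  b→3  [4 exit(s)]
  8: ∅  [deadlock]
trace reaching 3: tau·b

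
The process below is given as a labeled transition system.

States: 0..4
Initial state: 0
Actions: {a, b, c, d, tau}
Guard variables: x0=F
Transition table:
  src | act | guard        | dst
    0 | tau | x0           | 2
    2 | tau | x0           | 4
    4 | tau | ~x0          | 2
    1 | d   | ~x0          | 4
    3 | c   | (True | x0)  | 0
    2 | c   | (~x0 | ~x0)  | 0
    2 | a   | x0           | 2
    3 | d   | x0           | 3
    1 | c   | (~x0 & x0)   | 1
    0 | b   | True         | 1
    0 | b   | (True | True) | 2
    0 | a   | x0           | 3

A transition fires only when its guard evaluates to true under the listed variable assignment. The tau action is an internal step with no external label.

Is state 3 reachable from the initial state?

Guard filter leaves 6 enabled edge(s).
depth 0: {0}
depth 1: {1,2}  cumulative {0,1,2}
depth 2: {4}  cumulative {0,1,2,4}
R = {0,1,2,4}

Answer: UNREACHABLE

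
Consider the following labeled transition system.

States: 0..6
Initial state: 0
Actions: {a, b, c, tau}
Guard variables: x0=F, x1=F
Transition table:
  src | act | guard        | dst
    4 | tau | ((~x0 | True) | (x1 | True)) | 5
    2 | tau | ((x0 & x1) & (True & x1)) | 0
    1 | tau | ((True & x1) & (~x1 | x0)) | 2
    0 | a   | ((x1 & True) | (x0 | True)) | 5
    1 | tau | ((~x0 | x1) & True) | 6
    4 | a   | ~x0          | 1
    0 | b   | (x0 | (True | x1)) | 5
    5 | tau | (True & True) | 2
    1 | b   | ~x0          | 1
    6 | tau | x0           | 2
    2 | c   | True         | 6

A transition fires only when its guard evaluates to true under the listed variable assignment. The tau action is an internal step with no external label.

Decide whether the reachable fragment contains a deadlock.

Answer: DEADLOCK at state 6

Analysis:
Reachable = {0,2,5,6}
  0: a→5  b→5  [2 out]
  2: c→6  [1 out]
  5: tau→2  [1 out]
  6: ∅  [deadlock]
witness 6: a·tau·c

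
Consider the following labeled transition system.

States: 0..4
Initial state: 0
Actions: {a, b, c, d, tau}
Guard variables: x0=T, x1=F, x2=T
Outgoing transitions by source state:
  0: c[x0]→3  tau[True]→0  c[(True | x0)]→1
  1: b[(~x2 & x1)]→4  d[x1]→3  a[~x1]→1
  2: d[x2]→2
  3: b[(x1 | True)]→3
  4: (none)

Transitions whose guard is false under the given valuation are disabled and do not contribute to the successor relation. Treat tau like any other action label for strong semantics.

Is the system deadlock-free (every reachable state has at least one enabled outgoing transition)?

Reachable = {0,1,3}
  0: c→1  c→3  tau→0  [3 out]
  1: a→1  [1 out]
  3: b→3  [1 out]

Answer: DEADLOCK-FREE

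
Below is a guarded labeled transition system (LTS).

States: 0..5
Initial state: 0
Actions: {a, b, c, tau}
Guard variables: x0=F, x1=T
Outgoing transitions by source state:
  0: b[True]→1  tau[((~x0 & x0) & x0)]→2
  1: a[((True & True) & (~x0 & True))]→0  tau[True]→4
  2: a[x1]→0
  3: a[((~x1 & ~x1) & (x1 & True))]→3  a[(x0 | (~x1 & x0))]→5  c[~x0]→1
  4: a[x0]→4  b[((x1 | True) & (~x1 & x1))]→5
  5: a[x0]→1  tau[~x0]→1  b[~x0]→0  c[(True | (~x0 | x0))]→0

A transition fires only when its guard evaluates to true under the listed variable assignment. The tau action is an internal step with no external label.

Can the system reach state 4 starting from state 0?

After dropping false guards: 8 live edges.
L0 = {0}
L1 = {1}  total {0,1}
L2 = {4}  total {0,1,4}
R = {0,1,4}
trace reaching 4: b·tau

Answer: REACHABLE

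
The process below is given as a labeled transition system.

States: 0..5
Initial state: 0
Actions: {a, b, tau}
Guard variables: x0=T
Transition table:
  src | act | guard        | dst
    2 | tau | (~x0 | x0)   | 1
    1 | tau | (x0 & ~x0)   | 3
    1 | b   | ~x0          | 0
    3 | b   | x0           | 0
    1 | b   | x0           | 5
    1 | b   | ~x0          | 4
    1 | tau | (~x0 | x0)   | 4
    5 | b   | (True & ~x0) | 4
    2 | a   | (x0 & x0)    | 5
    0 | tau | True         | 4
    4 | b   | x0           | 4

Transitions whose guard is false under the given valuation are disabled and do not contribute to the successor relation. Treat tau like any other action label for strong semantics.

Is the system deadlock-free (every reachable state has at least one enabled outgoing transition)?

R = {0,4}
  0: tau→4  [deg 1]
  4: b→4  [deg 1]

Answer: DEADLOCK-FREE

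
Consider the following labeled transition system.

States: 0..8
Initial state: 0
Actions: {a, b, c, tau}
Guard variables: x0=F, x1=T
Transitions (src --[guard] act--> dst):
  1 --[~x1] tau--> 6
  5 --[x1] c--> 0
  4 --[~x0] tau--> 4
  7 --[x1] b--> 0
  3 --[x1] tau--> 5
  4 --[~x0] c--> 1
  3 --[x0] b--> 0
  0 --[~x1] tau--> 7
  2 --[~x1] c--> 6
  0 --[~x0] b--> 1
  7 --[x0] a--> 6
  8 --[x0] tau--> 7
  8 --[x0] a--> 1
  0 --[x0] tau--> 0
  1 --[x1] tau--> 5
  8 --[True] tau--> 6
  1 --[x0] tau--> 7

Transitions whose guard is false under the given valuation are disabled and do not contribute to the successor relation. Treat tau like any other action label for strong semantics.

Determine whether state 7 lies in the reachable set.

Answer: UNREACHABLE

Trace:
8 transition(s) survive guard evaluation.
L0 = {0}
L1 = {1}  total {0,1}
L2 = {5}  total {0,1,5}
Reach set: {0,1,5}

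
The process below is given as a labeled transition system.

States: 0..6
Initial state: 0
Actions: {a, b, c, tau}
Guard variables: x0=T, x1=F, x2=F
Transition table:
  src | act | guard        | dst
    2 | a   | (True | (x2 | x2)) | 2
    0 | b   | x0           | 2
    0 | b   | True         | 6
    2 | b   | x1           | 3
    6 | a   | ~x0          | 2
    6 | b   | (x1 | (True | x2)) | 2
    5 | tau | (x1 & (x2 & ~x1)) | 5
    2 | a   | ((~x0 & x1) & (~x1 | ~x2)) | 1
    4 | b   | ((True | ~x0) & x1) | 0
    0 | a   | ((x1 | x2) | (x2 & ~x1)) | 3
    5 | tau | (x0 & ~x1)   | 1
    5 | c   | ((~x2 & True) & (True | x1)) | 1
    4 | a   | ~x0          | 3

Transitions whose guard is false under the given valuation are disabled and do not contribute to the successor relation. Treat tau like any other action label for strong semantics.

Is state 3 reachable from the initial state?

Answer: UNREACHABLE

Trace:
6 transition(s) survive guard evaluation.
Layer 0: {0}
Layer 1: {2,6}  now seen {0,2,6}
R = {0,2,6}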